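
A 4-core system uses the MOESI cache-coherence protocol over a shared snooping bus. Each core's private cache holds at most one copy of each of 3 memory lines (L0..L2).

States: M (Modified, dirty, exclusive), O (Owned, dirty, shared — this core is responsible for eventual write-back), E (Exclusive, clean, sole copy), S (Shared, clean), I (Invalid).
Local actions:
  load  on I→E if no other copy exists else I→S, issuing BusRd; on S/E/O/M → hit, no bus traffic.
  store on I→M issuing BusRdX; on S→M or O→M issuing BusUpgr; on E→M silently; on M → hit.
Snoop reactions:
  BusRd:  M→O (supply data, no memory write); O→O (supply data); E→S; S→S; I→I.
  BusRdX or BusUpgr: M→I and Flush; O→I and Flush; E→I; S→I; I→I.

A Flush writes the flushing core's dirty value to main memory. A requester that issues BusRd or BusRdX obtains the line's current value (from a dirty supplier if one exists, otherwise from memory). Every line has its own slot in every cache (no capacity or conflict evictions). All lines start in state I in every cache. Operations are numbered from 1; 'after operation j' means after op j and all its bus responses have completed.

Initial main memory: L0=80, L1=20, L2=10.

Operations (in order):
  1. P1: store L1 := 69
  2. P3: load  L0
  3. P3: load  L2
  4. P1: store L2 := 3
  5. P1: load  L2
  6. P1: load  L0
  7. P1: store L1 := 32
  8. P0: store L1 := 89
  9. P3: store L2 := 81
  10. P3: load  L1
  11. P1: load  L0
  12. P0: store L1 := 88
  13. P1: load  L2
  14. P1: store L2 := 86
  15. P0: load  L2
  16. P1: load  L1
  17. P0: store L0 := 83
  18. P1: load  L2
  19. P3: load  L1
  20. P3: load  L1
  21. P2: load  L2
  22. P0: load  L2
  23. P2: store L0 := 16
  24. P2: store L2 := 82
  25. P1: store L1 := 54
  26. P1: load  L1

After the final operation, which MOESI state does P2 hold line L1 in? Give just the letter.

[1] P1: store L1 := 69 | P0:I, P1:M(69), P2:I, P3:I | bus: BusRdX
[2] P3: load  L0 | P0:I, P1:I, P2:I, P3:E(80) | bus: BusRd
[3] P3: load  L2 | P0:I, P1:I, P2:I, P3:E(10) | bus: BusRd
[4] P1: store L2 := 3 | P0:I, P1:M(3), P2:I, P3:I | bus: BusRdX
[5] P1: load  L2 | P0:I, P1:M(3), P2:I, P3:I | bus: none
[6] P1: load  L0 | P0:I, P1:S(80), P2:I, P3:S(80) | bus: BusRd
[7] P1: store L1 := 32 | P0:I, P1:M(32), P2:I, P3:I | bus: none
[8] P0: store L1 := 89 | P0:M(89), P1:I, P2:I, P3:I | bus: BusRdX,Flush
[9] P3: store L2 := 81 | P0:I, P1:I, P2:I, P3:M(81) | bus: BusRdX,Flush
[10] P3: load  L1 | P0:O(89), P1:I, P2:I, P3:S(89) | bus: BusRd
[11] P1: load  L0 | P0:I, P1:S(80), P2:I, P3:S(80) | bus: none
[12] P0: store L1 := 88 | P0:M(88), P1:I, P2:I, P3:I | bus: BusUpgr
[13] P1: load  L2 | P0:I, P1:S(81), P2:I, P3:O(81) | bus: BusRd
[14] P1: store L2 := 86 | P0:I, P1:M(86), P2:I, P3:I | bus: BusUpgr,Flush
[15] P0: load  L2 | P0:S(86), P1:O(86), P2:I, P3:I | bus: BusRd
[16] P1: load  L1 | P0:O(88), P1:S(88), P2:I, P3:I | bus: BusRd
[17] P0: store L0 := 83 | P0:M(83), P1:I, P2:I, P3:I | bus: BusRdX
[18] P1: load  L2 | P0:S(86), P1:O(86), P2:I, P3:I | bus: none
[19] P3: load  L1 | P0:O(88), P1:S(88), P2:I, P3:S(88) | bus: BusRd
[20] P3: load  L1 | P0:O(88), P1:S(88), P2:I, P3:S(88) | bus: none
[21] P2: load  L2 | P0:S(86), P1:O(86), P2:S(86), P3:I | bus: BusRd
[22] P0: load  L2 | P0:S(86), P1:O(86), P2:S(86), P3:I | bus: none
[23] P2: store L0 := 16 | P0:I, P1:I, P2:M(16), P3:I | bus: BusRdX,Flush
[24] P2: store L2 := 82 | P0:I, P1:I, P2:M(82), P3:I | bus: BusUpgr,Flush
[25] P1: store L1 := 54 | P0:I, P1:M(54), P2:I, P3:I | bus: BusUpgr,Flush
[26] P1: load  L1 | P0:I, P1:M(54), P2:I, P3:I | bus: none

state = I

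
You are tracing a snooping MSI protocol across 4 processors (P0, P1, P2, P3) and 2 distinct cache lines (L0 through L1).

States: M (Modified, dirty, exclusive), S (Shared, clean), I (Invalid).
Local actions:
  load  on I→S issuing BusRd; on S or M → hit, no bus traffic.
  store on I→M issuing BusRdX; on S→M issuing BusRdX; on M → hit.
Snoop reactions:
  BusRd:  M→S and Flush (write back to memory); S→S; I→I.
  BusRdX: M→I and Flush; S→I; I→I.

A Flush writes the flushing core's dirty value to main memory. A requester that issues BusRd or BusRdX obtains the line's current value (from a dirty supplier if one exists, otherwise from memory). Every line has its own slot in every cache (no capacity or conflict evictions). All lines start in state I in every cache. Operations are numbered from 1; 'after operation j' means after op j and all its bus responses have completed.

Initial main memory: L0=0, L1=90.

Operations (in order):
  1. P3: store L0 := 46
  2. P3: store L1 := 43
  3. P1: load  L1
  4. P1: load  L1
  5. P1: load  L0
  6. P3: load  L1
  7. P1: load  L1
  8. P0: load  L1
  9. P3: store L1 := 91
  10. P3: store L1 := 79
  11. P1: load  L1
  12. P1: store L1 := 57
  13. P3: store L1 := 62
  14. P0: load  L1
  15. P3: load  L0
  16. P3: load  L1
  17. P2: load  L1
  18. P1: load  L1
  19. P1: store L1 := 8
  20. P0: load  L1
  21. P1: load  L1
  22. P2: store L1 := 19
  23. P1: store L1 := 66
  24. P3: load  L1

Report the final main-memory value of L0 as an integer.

memory[L0] = 46

1. P3: store L0 := 46  bus=[BusRdX]  L0: P0=I P1=I P2=I P3=M  mem[L0]=0
2. P3: store L1 := 43  bus=[BusRdX]  L1: P0=I P1=I P2=I P3=M  mem[L1]=90
3. P1: load  L1  bus=[BusRd,Flush]  L1: P0=I P1=S P2=I P3=S  mem[L1]=43
4. P1: load  L1  bus=[-]  L1: P0=I P1=S P2=I P3=S  mem[L1]=43
5. P1: load  L0  bus=[BusRd,Flush]  L0: P0=I P1=S P2=I P3=S  mem[L0]=46
6. P3: load  L1  bus=[-]  L1: P0=I P1=S P2=I P3=S  mem[L1]=43
7. P1: load  L1  bus=[-]  L1: P0=I P1=S P2=I P3=S  mem[L1]=43
8. P0: load  L1  bus=[BusRd]  L1: P0=S P1=S P2=I P3=S  mem[L1]=43
9. P3: store L1 := 91  bus=[BusRdX]  L1: P0=I P1=I P2=I P3=M  mem[L1]=43
10. P3: store L1 := 79  bus=[-]  L1: P0=I P1=I P2=I P3=M  mem[L1]=43
11. P1: load  L1  bus=[BusRd,Flush]  L1: P0=I P1=S P2=I P3=S  mem[L1]=79
12. P1: store L1 := 57  bus=[BusRdX]  L1: P0=I P1=M P2=I P3=I  mem[L1]=79
13. P3: store L1 := 62  bus=[BusRdX,Flush]  L1: P0=I P1=I P2=I P3=M  mem[L1]=57
14. P0: load  L1  bus=[BusRd,Flush]  L1: P0=S P1=I P2=I P3=S  mem[L1]=62
15. P3: load  L0  bus=[-]  L0: P0=I P1=S P2=I P3=S  mem[L0]=46
16. P3: load  L1  bus=[-]  L1: P0=S P1=I P2=I P3=S  mem[L1]=62
17. P2: load  L1  bus=[BusRd]  L1: P0=S P1=I P2=S P3=S  mem[L1]=62
18. P1: load  L1  bus=[BusRd]  L1: P0=S P1=S P2=S P3=S  mem[L1]=62
19. P1: store L1 := 8  bus=[BusRdX]  L1: P0=I P1=M P2=I P3=I  mem[L1]=62
20. P0: load  L1  bus=[BusRd,Flush]  L1: P0=S P1=S P2=I P3=I  mem[L1]=8
21. P1: load  L1  bus=[-]  L1: P0=S P1=S P2=I P3=I  mem[L1]=8
22. P2: store L1 := 19  bus=[BusRdX]  L1: P0=I P1=I P2=M P3=I  mem[L1]=8
23. P1: store L1 := 66  bus=[BusRdX,Flush]  L1: P0=I P1=M P2=I P3=I  mem[L1]=19
24. P3: load  L1  bus=[BusRd,Flush]  L1: P0=I P1=S P2=I P3=S  mem[L1]=66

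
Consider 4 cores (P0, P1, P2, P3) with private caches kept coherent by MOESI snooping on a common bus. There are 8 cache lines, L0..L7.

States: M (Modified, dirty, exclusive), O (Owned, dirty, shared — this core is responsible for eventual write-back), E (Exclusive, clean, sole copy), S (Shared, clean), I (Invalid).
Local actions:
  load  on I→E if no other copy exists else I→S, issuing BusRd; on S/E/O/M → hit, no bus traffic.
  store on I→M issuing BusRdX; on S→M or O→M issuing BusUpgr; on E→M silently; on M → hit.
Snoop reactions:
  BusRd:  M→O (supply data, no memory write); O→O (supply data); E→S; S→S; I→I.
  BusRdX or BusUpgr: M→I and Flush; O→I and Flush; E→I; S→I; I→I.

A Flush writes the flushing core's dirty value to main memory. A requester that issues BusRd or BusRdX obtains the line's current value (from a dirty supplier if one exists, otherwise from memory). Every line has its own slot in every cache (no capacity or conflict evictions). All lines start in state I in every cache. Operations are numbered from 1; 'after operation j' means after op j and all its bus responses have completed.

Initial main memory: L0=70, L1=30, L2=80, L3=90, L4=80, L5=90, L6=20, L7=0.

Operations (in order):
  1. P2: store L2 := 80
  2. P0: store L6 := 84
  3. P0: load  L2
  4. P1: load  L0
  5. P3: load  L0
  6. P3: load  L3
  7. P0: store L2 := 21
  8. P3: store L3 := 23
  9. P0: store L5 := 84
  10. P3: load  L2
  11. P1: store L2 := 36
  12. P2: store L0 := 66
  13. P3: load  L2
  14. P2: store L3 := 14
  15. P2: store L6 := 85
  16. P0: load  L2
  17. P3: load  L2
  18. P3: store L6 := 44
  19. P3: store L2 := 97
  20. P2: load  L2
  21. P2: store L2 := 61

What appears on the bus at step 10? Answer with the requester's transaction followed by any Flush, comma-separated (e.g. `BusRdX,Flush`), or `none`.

  op1 P2: store L2 := 80 → I/I/M/I on L2; bus BusRdX; mem=80
  op2 P0: store L6 := 84 → M/I/I/I on L6; bus BusRdX; mem=20
  op3 P0: load  L2 → S/I/O/I on L2; bus BusRd; mem=80
  op4 P1: load  L0 → I/E/I/I on L0; bus BusRd; mem=70
  op5 P3: load  L0 → I/S/I/S on L0; bus BusRd; mem=70
  op6 P3: load  L3 → I/I/I/E on L3; bus BusRd; mem=90
  op7 P0: store L2 := 21 → M/I/I/I on L2; bus BusUpgr Flush; mem=80
  op8 P3: store L3 := 23 → I/I/I/M on L3; bus (none); mem=90
  op9 P0: store L5 := 84 → M/I/I/I on L5; bus BusRdX; mem=90
  op10 P3: load  L2 → O/I/I/S on L2; bus BusRd; mem=80
  op11 P1: store L2 := 36 → I/M/I/I on L2; bus BusRdX Flush; mem=21
  op12 P2: store L0 := 66 → I/I/M/I on L0; bus BusRdX; mem=70
  op13 P3: load  L2 → I/O/I/S on L2; bus BusRd; mem=21
  op14 P2: store L3 := 14 → I/I/M/I on L3; bus BusRdX Flush; mem=23
  op15 P2: store L6 := 85 → I/I/M/I on L6; bus BusRdX Flush; mem=84
  op16 P0: load  L2 → S/O/I/S on L2; bus BusRd; mem=21
  op17 P3: load  L2 → S/O/I/S on L2; bus (none); mem=21
  op18 P3: store L6 := 44 → I/I/I/M on L6; bus BusRdX Flush; mem=85
  op19 P3: store L2 := 97 → I/I/I/M on L2; bus BusUpgr Flush; mem=36
  op20 P2: load  L2 → I/I/S/O on L2; bus BusRd; mem=36
  op21 P2: store L2 := 61 → I/I/M/I on L2; bus BusUpgr Flush; mem=97

bus = BusRd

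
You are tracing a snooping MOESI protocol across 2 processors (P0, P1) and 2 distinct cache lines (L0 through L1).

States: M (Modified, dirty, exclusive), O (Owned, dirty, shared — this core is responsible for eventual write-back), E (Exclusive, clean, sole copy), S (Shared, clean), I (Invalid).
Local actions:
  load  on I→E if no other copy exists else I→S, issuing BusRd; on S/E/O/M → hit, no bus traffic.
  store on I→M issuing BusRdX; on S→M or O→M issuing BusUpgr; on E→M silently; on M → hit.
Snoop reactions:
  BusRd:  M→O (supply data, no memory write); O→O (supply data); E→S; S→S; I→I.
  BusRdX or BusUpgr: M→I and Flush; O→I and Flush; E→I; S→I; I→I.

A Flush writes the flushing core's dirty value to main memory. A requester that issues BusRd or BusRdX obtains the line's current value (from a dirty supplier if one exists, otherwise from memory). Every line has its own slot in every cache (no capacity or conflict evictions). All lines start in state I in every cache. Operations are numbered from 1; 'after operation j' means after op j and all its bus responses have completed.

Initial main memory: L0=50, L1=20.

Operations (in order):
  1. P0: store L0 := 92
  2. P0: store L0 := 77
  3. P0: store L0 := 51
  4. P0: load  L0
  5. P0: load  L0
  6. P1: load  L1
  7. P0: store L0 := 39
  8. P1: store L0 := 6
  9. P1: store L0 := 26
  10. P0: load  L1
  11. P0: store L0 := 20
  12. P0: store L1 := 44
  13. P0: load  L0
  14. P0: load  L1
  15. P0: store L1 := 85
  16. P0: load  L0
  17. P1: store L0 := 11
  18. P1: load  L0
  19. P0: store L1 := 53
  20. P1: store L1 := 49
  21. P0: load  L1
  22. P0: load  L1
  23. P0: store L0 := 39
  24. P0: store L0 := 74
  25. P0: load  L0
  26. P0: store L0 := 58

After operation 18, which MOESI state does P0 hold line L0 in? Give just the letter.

1. P0: store L0 := 92  bus=[BusRdX]  L0: P0=M P1=I  mem[L0]=50
2. P0: store L0 := 77  bus=[-]  L0: P0=M P1=I  mem[L0]=50
3. P0: store L0 := 51  bus=[-]  L0: P0=M P1=I  mem[L0]=50
4. P0: load  L0  bus=[-]  L0: P0=M P1=I  mem[L0]=50
5. P0: load  L0  bus=[-]  L0: P0=M P1=I  mem[L0]=50
6. P1: load  L1  bus=[BusRd]  L1: P0=I P1=E  mem[L1]=20
7. P0: store L0 := 39  bus=[-]  L0: P0=M P1=I  mem[L0]=50
8. P1: store L0 := 6  bus=[BusRdX,Flush]  L0: P0=I P1=M  mem[L0]=39
9. P1: store L0 := 26  bus=[-]  L0: P0=I P1=M  mem[L0]=39
10. P0: load  L1  bus=[BusRd]  L1: P0=S P1=S  mem[L1]=20
11. P0: store L0 := 20  bus=[BusRdX,Flush]  L0: P0=M P1=I  mem[L0]=26
12. P0: store L1 := 44  bus=[BusUpgr]  L1: P0=M P1=I  mem[L1]=20
13. P0: load  L0  bus=[-]  L0: P0=M P1=I  mem[L0]=26
14. P0: load  L1  bus=[-]  L1: P0=M P1=I  mem[L1]=20
15. P0: store L1 := 85  bus=[-]  L1: P0=M P1=I  mem[L1]=20
16. P0: load  L0  bus=[-]  L0: P0=M P1=I  mem[L0]=26
17. P1: store L0 := 11  bus=[BusRdX,Flush]  L0: P0=I P1=M  mem[L0]=20
18. P1: load  L0  bus=[-]  L0: P0=I P1=M  mem[L0]=20
19. P0: store L1 := 53  bus=[-]  L1: P0=M P1=I  mem[L1]=20
20. P1: store L1 := 49  bus=[BusRdX,Flush]  L1: P0=I P1=M  mem[L1]=53
21. P0: load  L1  bus=[BusRd]  L1: P0=S P1=O  mem[L1]=53
22. P0: load  L1  bus=[-]  L1: P0=S P1=O  mem[L1]=53
23. P0: store L0 := 39  bus=[BusRdX,Flush]  L0: P0=M P1=I  mem[L0]=11
24. P0: store L0 := 74  bus=[-]  L0: P0=M P1=I  mem[L0]=11
25. P0: load  L0  bus=[-]  L0: P0=M P1=I  mem[L0]=11
26. P0: store L0 := 58  bus=[-]  L0: P0=M P1=I  mem[L0]=11

state = I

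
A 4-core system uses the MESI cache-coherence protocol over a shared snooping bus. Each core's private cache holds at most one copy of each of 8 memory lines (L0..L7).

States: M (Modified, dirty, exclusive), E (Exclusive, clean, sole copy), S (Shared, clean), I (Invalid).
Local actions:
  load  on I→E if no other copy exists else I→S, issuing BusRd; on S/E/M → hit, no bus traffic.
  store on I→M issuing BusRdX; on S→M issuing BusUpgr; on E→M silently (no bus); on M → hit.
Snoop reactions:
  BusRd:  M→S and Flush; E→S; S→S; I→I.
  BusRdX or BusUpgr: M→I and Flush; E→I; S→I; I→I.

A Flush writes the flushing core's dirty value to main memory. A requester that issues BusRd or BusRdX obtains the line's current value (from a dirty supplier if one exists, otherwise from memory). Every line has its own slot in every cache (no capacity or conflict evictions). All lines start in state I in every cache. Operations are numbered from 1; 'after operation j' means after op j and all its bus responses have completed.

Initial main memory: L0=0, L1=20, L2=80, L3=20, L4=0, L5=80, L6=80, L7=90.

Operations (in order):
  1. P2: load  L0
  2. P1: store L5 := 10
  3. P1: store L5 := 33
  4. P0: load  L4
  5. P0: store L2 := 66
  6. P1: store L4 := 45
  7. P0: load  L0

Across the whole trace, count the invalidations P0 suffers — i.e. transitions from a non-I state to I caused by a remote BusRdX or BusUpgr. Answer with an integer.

invalidations = 1

[1] P2: load  L0 | P0:I, P1:I, P2:E(0), P3:I | bus: BusRd
[2] P1: store L5 := 10 | P0:I, P1:M(10), P2:I, P3:I | bus: BusRdX
[3] P1: store L5 := 33 | P0:I, P1:M(33), P2:I, P3:I | bus: none
[4] P0: load  L4 | P0:E(0), P1:I, P2:I, P3:I | bus: BusRd
[5] P0: store L2 := 66 | P0:M(66), P1:I, P2:I, P3:I | bus: BusRdX
[6] P1: store L4 := 45 | P0:I, P1:M(45), P2:I, P3:I | bus: BusRdX
[7] P0: load  L0 | P0:S(0), P1:I, P2:S(0), P3:I | bus: BusRd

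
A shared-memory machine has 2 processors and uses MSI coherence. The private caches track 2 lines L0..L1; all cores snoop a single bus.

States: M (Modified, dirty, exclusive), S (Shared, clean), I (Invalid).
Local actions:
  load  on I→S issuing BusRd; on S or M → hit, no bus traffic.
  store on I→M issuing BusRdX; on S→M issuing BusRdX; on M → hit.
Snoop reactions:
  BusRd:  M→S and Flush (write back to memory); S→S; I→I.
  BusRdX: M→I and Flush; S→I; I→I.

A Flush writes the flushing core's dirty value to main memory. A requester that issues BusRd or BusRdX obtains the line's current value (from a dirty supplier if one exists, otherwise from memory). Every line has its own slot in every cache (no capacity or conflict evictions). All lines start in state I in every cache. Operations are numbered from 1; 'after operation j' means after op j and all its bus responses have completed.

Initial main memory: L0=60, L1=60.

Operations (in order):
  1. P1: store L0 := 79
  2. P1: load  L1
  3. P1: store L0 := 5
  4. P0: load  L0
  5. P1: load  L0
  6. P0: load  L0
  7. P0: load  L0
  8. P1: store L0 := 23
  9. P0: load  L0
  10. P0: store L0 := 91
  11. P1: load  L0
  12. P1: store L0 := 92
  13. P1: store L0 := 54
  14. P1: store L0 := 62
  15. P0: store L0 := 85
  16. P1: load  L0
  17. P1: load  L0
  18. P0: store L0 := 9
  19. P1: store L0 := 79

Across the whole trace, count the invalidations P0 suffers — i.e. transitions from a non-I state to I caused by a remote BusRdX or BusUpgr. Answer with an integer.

1. P1: store L0 := 79  bus=[BusRdX]  L0: P0=I P1=M  mem[L0]=60
2. P1: load  L1  bus=[BusRd]  L1: P0=I P1=S  mem[L1]=60
3. P1: store L0 := 5  bus=[-]  L0: P0=I P1=M  mem[L0]=60
4. P0: load  L0  bus=[BusRd,Flush]  L0: P0=S P1=S  mem[L0]=5
5. P1: load  L0  bus=[-]  L0: P0=S P1=S  mem[L0]=5
6. P0: load  L0  bus=[-]  L0: P0=S P1=S  mem[L0]=5
7. P0: load  L0  bus=[-]  L0: P0=S P1=S  mem[L0]=5
8. P1: store L0 := 23  bus=[BusRdX]  L0: P0=I P1=M  mem[L0]=5
9. P0: load  L0  bus=[BusRd,Flush]  L0: P0=S P1=S  mem[L0]=23
10. P0: store L0 := 91  bus=[BusRdX]  L0: P0=M P1=I  mem[L0]=23
11. P1: load  L0  bus=[BusRd,Flush]  L0: P0=S P1=S  mem[L0]=91
12. P1: store L0 := 92  bus=[BusRdX]  L0: P0=I P1=M  mem[L0]=91
13. P1: store L0 := 54  bus=[-]  L0: P0=I P1=M  mem[L0]=91
14. P1: store L0 := 62  bus=[-]  L0: P0=I P1=M  mem[L0]=91
15. P0: store L0 := 85  bus=[BusRdX,Flush]  L0: P0=M P1=I  mem[L0]=62
16. P1: load  L0  bus=[BusRd,Flush]  L0: P0=S P1=S  mem[L0]=85
17. P1: load  L0  bus=[-]  L0: P0=S P1=S  mem[L0]=85
18. P0: store L0 := 9  bus=[BusRdX]  L0: P0=M P1=I  mem[L0]=85
19. P1: store L0 := 79  bus=[BusRdX,Flush]  L0: P0=I P1=M  mem[L0]=9

invalidations = 3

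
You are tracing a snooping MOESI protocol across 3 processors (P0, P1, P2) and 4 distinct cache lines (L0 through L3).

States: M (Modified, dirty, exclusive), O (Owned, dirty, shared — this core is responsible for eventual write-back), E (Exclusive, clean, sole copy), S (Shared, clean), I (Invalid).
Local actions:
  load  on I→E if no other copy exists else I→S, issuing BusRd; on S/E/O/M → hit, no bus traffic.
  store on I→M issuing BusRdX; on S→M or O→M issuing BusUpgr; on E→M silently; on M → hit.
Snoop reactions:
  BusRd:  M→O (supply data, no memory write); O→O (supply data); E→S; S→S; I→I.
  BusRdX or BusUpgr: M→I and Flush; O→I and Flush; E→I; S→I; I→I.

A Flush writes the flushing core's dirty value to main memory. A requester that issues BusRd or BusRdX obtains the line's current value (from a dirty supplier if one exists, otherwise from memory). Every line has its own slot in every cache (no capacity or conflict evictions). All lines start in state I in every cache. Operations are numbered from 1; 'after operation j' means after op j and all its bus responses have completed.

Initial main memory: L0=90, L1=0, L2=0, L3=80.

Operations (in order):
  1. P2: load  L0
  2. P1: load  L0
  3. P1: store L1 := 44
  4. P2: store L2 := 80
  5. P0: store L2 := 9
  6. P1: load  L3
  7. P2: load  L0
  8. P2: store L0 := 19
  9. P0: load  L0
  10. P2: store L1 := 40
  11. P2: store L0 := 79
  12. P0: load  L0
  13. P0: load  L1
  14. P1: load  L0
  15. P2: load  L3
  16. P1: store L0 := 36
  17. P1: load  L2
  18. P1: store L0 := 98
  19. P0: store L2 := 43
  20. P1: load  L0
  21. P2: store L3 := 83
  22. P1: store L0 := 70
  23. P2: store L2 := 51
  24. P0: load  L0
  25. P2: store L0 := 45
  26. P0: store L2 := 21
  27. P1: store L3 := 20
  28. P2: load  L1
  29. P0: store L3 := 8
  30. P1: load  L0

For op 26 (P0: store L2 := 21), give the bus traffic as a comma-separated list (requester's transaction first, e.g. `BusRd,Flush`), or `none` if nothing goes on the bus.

step 1: P2: load  L0  ⟶  IIE  (L0)  txn=BusRd  M[L0]=90
step 2: P1: load  L0  ⟶  ISS  (L0)  txn=BusRd  M[L0]=90
step 3: P1: store L1 := 44  ⟶  IMI  (L1)  txn=BusRdX  M[L1]=0
step 4: P2: store L2 := 80  ⟶  IIM  (L2)  txn=BusRdX  M[L2]=0
step 5: P0: store L2 := 9  ⟶  MII  (L2)  txn=BusRdX+Flush  M[L2]=80
step 6: P1: load  L3  ⟶  IEI  (L3)  txn=BusRd  M[L3]=80
step 7: P2: load  L0  ⟶  ISS  (L0)  txn=∅  M[L0]=90
step 8: P2: store L0 := 19  ⟶  IIM  (L0)  txn=BusUpgr  M[L0]=90
step 9: P0: load  L0  ⟶  SIO  (L0)  txn=BusRd  M[L0]=90
step 10: P2: store L1 := 40  ⟶  IIM  (L1)  txn=BusRdX+Flush  M[L1]=44
step 11: P2: store L0 := 79  ⟶  IIM  (L0)  txn=BusUpgr  M[L0]=90
step 12: P0: load  L0  ⟶  SIO  (L0)  txn=BusRd  M[L0]=90
step 13: P0: load  L1  ⟶  SIO  (L1)  txn=BusRd  M[L1]=44
step 14: P1: load  L0  ⟶  SSO  (L0)  txn=BusRd  M[L0]=90
step 15: P2: load  L3  ⟶  ISS  (L3)  txn=BusRd  M[L3]=80
step 16: P1: store L0 := 36  ⟶  IMI  (L0)  txn=BusUpgr+Flush  M[L0]=79
step 17: P1: load  L2  ⟶  OSI  (L2)  txn=BusRd  M[L2]=80
step 18: P1: store L0 := 98  ⟶  IMI  (L0)  txn=∅  M[L0]=79
step 19: P0: store L2 := 43  ⟶  MII  (L2)  txn=BusUpgr  M[L2]=80
step 20: P1: load  L0  ⟶  IMI  (L0)  txn=∅  M[L0]=79
step 21: P2: store L3 := 83  ⟶  IIM  (L3)  txn=BusUpgr  M[L3]=80
step 22: P1: store L0 := 70  ⟶  IMI  (L0)  txn=∅  M[L0]=79
step 23: P2: store L2 := 51  ⟶  IIM  (L2)  txn=BusRdX+Flush  M[L2]=43
step 24: P0: load  L0  ⟶  SOI  (L0)  txn=BusRd  M[L0]=79
step 25: P2: store L0 := 45  ⟶  IIM  (L0)  txn=BusRdX+Flush  M[L0]=70
step 26: P0: store L2 := 21  ⟶  MII  (L2)  txn=BusRdX+Flush  M[L2]=51
step 27: P1: store L3 := 20  ⟶  IMI  (L3)  txn=BusRdX+Flush  M[L3]=83
step 28: P2: load  L1  ⟶  SIO  (L1)  txn=∅  M[L1]=44
step 29: P0: store L3 := 8  ⟶  MII  (L3)  txn=BusRdX+Flush  M[L3]=20
step 30: P1: load  L0  ⟶  ISO  (L0)  txn=BusRd  M[L0]=70

bus = BusRdX,Flush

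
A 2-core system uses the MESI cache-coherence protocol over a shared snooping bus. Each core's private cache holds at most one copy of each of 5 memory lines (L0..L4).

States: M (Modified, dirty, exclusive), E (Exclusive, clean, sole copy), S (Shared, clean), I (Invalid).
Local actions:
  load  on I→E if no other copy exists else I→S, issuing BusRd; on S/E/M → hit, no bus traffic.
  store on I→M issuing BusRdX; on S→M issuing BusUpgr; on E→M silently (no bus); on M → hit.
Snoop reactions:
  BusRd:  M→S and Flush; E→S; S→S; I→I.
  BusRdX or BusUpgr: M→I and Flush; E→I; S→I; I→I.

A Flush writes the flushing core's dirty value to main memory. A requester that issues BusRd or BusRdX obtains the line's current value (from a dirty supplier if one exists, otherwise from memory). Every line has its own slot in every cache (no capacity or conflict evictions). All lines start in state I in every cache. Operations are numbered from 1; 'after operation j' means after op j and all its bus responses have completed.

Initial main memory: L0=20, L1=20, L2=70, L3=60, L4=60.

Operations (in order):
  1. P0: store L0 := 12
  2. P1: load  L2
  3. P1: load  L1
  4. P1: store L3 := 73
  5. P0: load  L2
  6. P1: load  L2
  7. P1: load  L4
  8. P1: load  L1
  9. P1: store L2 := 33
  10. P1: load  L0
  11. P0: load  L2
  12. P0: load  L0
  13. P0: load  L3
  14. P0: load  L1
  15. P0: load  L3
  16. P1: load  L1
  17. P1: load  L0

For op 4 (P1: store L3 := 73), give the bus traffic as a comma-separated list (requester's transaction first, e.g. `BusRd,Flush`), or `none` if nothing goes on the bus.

bus = BusRdX

[1] P0: store L0 := 12 | P0:M(12), P1:I | bus: BusRdX
[2] P1: load  L2 | P0:I, P1:E(70) | bus: BusRd
[3] P1: load  L1 | P0:I, P1:E(20) | bus: BusRd
[4] P1: store L3 := 73 | P0:I, P1:M(73) | bus: BusRdX
[5] P0: load  L2 | P0:S(70), P1:S(70) | bus: BusRd
[6] P1: load  L2 | P0:S(70), P1:S(70) | bus: none
[7] P1: load  L4 | P0:I, P1:E(60) | bus: BusRd
[8] P1: load  L1 | P0:I, P1:E(20) | bus: none
[9] P1: store L2 := 33 | P0:I, P1:M(33) | bus: BusUpgr
[10] P1: load  L0 | P0:S(12), P1:S(12) | bus: BusRd,Flush
[11] P0: load  L2 | P0:S(33), P1:S(33) | bus: BusRd,Flush
[12] P0: load  L0 | P0:S(12), P1:S(12) | bus: none
[13] P0: load  L3 | P0:S(73), P1:S(73) | bus: BusRd,Flush
[14] P0: load  L1 | P0:S(20), P1:S(20) | bus: BusRd
[15] P0: load  L3 | P0:S(73), P1:S(73) | bus: none
[16] P1: load  L1 | P0:S(20), P1:S(20) | bus: none
[17] P1: load  L0 | P0:S(12), P1:S(12) | bus: none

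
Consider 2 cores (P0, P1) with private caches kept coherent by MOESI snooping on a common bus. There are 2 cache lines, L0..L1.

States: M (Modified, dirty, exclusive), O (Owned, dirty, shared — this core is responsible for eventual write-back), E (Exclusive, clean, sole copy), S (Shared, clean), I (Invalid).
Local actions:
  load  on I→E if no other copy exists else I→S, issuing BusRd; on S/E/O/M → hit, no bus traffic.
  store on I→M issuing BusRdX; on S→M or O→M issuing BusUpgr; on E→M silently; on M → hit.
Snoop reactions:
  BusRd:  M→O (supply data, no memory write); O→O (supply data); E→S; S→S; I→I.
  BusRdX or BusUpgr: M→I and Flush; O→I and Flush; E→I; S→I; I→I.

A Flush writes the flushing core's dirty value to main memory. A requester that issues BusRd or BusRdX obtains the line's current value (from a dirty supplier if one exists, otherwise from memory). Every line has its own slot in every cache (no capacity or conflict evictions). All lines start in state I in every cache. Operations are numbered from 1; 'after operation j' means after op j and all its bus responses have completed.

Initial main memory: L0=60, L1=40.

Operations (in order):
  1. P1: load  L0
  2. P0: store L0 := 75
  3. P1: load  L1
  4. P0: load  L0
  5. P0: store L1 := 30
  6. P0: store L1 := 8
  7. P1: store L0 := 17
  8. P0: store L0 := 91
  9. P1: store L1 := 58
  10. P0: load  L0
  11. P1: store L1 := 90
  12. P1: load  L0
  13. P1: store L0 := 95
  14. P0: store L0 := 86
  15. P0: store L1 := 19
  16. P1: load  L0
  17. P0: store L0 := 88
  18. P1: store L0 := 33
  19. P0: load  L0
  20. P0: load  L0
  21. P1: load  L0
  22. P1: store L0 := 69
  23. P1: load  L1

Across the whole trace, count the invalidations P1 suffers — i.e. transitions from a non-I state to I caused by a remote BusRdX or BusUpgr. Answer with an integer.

invalidations = 6

[1] P1: load  L0 | P0:I, P1:E(60) | bus: BusRd
[2] P0: store L0 := 75 | P0:M(75), P1:I | bus: BusRdX
[3] P1: load  L1 | P0:I, P1:E(40) | bus: BusRd
[4] P0: load  L0 | P0:M(75), P1:I | bus: none
[5] P0: store L1 := 30 | P0:M(30), P1:I | bus: BusRdX
[6] P0: store L1 := 8 | P0:M(8), P1:I | bus: none
[7] P1: store L0 := 17 | P0:I, P1:M(17) | bus: BusRdX,Flush
[8] P0: store L0 := 91 | P0:M(91), P1:I | bus: BusRdX,Flush
[9] P1: store L1 := 58 | P0:I, P1:M(58) | bus: BusRdX,Flush
[10] P0: load  L0 | P0:M(91), P1:I | bus: none
[11] P1: store L1 := 90 | P0:I, P1:M(90) | bus: none
[12] P1: load  L0 | P0:O(91), P1:S(91) | bus: BusRd
[13] P1: store L0 := 95 | P0:I, P1:M(95) | bus: BusUpgr,Flush
[14] P0: store L0 := 86 | P0:M(86), P1:I | bus: BusRdX,Flush
[15] P0: store L1 := 19 | P0:M(19), P1:I | bus: BusRdX,Flush
[16] P1: load  L0 | P0:O(86), P1:S(86) | bus: BusRd
[17] P0: store L0 := 88 | P0:M(88), P1:I | bus: BusUpgr
[18] P1: store L0 := 33 | P0:I, P1:M(33) | bus: BusRdX,Flush
[19] P0: load  L0 | P0:S(33), P1:O(33) | bus: BusRd
[20] P0: load  L0 | P0:S(33), P1:O(33) | bus: none
[21] P1: load  L0 | P0:S(33), P1:O(33) | bus: none
[22] P1: store L0 := 69 | P0:I, P1:M(69) | bus: BusUpgr
[23] P1: load  L1 | P0:O(19), P1:S(19) | bus: BusRd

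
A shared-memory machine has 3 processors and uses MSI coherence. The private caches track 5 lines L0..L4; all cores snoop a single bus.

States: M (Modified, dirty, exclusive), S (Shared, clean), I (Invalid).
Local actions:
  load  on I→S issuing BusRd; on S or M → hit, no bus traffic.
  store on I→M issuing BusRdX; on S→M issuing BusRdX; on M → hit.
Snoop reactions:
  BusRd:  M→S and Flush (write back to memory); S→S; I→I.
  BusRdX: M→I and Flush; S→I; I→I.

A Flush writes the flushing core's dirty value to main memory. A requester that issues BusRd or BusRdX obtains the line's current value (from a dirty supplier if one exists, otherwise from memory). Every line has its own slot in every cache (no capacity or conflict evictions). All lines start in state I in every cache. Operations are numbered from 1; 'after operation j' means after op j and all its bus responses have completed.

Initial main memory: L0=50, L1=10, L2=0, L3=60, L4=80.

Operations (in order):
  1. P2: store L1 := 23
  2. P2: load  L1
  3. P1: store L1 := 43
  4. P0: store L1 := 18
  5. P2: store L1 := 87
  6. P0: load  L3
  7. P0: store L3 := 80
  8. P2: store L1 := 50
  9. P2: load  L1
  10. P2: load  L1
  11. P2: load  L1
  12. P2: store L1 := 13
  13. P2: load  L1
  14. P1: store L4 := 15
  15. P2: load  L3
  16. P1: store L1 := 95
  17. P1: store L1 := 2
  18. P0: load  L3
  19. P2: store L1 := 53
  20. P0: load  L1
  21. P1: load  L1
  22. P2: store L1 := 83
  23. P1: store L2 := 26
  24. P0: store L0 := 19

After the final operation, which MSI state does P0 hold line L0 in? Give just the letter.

state = M

1. P2: store L1 := 23  bus=[BusRdX]  L1: P0=I P1=I P2=M  mem[L1]=10
2. P2: load  L1  bus=[-]  L1: P0=I P1=I P2=M  mem[L1]=10
3. P1: store L1 := 43  bus=[BusRdX,Flush]  L1: P0=I P1=M P2=I  mem[L1]=23
4. P0: store L1 := 18  bus=[BusRdX,Flush]  L1: P0=M P1=I P2=I  mem[L1]=43
5. P2: store L1 := 87  bus=[BusRdX,Flush]  L1: P0=I P1=I P2=M  mem[L1]=18
6. P0: load  L3  bus=[BusRd]  L3: P0=S P1=I P2=I  mem[L3]=60
7. P0: store L3 := 80  bus=[BusRdX]  L3: P0=M P1=I P2=I  mem[L3]=60
8. P2: store L1 := 50  bus=[-]  L1: P0=I P1=I P2=M  mem[L1]=18
9. P2: load  L1  bus=[-]  L1: P0=I P1=I P2=M  mem[L1]=18
10. P2: load  L1  bus=[-]  L1: P0=I P1=I P2=M  mem[L1]=18
11. P2: load  L1  bus=[-]  L1: P0=I P1=I P2=M  mem[L1]=18
12. P2: store L1 := 13  bus=[-]  L1: P0=I P1=I P2=M  mem[L1]=18
13. P2: load  L1  bus=[-]  L1: P0=I P1=I P2=M  mem[L1]=18
14. P1: store L4 := 15  bus=[BusRdX]  L4: P0=I P1=M P2=I  mem[L4]=80
15. P2: load  L3  bus=[BusRd,Flush]  L3: P0=S P1=I P2=S  mem[L3]=80
16. P1: store L1 := 95  bus=[BusRdX,Flush]  L1: P0=I P1=M P2=I  mem[L1]=13
17. P1: store L1 := 2  bus=[-]  L1: P0=I P1=M P2=I  mem[L1]=13
18. P0: load  L3  bus=[-]  L3: P0=S P1=I P2=S  mem[L3]=80
19. P2: store L1 := 53  bus=[BusRdX,Flush]  L1: P0=I P1=I P2=M  mem[L1]=2
20. P0: load  L1  bus=[BusRd,Flush]  L1: P0=S P1=I P2=S  mem[L1]=53
21. P1: load  L1  bus=[BusRd]  L1: P0=S P1=S P2=S  mem[L1]=53
22. P2: store L1 := 83  bus=[BusRdX]  L1: P0=I P1=I P2=M  mem[L1]=53
23. P1: store L2 := 26  bus=[BusRdX]  L2: P0=I P1=M P2=I  mem[L2]=0
24. P0: store L0 := 19  bus=[BusRdX]  L0: P0=M P1=I P2=I  mem[L0]=50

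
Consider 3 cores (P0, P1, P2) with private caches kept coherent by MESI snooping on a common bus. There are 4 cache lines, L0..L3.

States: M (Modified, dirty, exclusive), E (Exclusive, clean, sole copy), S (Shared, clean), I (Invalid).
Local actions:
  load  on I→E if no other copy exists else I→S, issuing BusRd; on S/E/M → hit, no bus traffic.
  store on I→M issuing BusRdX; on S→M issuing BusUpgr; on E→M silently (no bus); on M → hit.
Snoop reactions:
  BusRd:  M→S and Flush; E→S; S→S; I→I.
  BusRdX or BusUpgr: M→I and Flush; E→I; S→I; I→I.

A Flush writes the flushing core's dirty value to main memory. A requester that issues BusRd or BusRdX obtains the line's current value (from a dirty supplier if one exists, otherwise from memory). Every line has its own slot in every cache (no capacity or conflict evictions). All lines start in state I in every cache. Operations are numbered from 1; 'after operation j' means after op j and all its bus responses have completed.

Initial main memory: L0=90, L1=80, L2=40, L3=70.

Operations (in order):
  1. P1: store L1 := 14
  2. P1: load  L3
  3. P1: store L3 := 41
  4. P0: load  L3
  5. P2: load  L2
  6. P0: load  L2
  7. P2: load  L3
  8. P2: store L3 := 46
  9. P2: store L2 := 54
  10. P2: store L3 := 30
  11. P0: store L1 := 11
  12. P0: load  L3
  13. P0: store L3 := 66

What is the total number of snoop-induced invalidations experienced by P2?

step 1: P1: store L1 := 14  ⟶  IMI  (L1)  txn=BusRdX  M[L1]=80
step 2: P1: load  L3  ⟶  IEI  (L3)  txn=BusRd  M[L3]=70
step 3: P1: store L3 := 41  ⟶  IMI  (L3)  txn=∅  M[L3]=70
step 4: P0: load  L3  ⟶  SSI  (L3)  txn=BusRd+Flush  M[L3]=41
step 5: P2: load  L2  ⟶  IIE  (L2)  txn=BusRd  M[L2]=40
step 6: P0: load  L2  ⟶  SIS  (L2)  txn=BusRd  M[L2]=40
step 7: P2: load  L3  ⟶  SSS  (L3)  txn=BusRd  M[L3]=41
step 8: P2: store L3 := 46  ⟶  IIM  (L3)  txn=BusUpgr  M[L3]=41
step 9: P2: store L2 := 54  ⟶  IIM  (L2)  txn=BusUpgr  M[L2]=40
step 10: P2: store L3 := 30  ⟶  IIM  (L3)  txn=∅  M[L3]=41
step 11: P0: store L1 := 11  ⟶  MII  (L1)  txn=BusRdX+Flush  M[L1]=14
step 12: P0: load  L3  ⟶  SIS  (L3)  txn=BusRd+Flush  M[L3]=30
step 13: P0: store L3 := 66  ⟶  MII  (L3)  txn=BusUpgr  M[L3]=30

invalidations = 1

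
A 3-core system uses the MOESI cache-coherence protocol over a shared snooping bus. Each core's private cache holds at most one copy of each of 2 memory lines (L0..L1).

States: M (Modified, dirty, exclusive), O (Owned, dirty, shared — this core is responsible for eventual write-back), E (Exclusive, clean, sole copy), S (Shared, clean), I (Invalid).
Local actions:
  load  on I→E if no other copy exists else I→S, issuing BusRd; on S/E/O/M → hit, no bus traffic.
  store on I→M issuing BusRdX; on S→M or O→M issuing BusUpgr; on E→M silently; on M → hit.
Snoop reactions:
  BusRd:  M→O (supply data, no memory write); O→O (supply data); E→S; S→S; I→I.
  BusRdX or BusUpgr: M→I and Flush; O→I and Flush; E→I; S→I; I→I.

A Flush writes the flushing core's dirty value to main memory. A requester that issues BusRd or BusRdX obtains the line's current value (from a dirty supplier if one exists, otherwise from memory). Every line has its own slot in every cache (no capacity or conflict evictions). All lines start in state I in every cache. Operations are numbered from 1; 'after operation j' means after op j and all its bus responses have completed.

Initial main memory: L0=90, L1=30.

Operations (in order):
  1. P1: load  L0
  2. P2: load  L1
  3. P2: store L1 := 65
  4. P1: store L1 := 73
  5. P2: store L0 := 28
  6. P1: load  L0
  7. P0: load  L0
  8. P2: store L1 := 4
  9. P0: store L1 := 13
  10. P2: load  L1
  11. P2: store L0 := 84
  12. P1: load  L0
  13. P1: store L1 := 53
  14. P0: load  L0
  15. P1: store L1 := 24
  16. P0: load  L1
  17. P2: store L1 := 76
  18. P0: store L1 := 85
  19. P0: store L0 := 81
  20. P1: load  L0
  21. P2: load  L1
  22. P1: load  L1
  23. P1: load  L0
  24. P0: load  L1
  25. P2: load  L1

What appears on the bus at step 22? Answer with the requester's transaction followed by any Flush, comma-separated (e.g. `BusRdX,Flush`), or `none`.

bus = BusRd

1. P1: load  L0  bus=[BusRd]  L0: P0=I P1=E P2=I  mem[L0]=90
2. P2: load  L1  bus=[BusRd]  L1: P0=I P1=I P2=E  mem[L1]=30
3. P2: store L1 := 65  bus=[-]  L1: P0=I P1=I P2=M  mem[L1]=30
4. P1: store L1 := 73  bus=[BusRdX,Flush]  L1: P0=I P1=M P2=I  mem[L1]=65
5. P2: store L0 := 28  bus=[BusRdX]  L0: P0=I P1=I P2=M  mem[L0]=90
6. P1: load  L0  bus=[BusRd]  L0: P0=I P1=S P2=O  mem[L0]=90
7. P0: load  L0  bus=[BusRd]  L0: P0=S P1=S P2=O  mem[L0]=90
8. P2: store L1 := 4  bus=[BusRdX,Flush]  L1: P0=I P1=I P2=M  mem[L1]=73
9. P0: store L1 := 13  bus=[BusRdX,Flush]  L1: P0=M P1=I P2=I  mem[L1]=4
10. P2: load  L1  bus=[BusRd]  L1: P0=O P1=I P2=S  mem[L1]=4
11. P2: store L0 := 84  bus=[BusUpgr]  L0: P0=I P1=I P2=M  mem[L0]=90
12. P1: load  L0  bus=[BusRd]  L0: P0=I P1=S P2=O  mem[L0]=90
13. P1: store L1 := 53  bus=[BusRdX,Flush]  L1: P0=I P1=M P2=I  mem[L1]=13
14. P0: load  L0  bus=[BusRd]  L0: P0=S P1=S P2=O  mem[L0]=90
15. P1: store L1 := 24  bus=[-]  L1: P0=I P1=M P2=I  mem[L1]=13
16. P0: load  L1  bus=[BusRd]  L1: P0=S P1=O P2=I  mem[L1]=13
17. P2: store L1 := 76  bus=[BusRdX,Flush]  L1: P0=I P1=I P2=M  mem[L1]=24
18. P0: store L1 := 85  bus=[BusRdX,Flush]  L1: P0=M P1=I P2=I  mem[L1]=76
19. P0: store L0 := 81  bus=[BusUpgr,Flush]  L0: P0=M P1=I P2=I  mem[L0]=84
20. P1: load  L0  bus=[BusRd]  L0: P0=O P1=S P2=I  mem[L0]=84
21. P2: load  L1  bus=[BusRd]  L1: P0=O P1=I P2=S  mem[L1]=76
22. P1: load  L1  bus=[BusRd]  L1: P0=O P1=S P2=S  mem[L1]=76
23. P1: load  L0  bus=[-]  L0: P0=O P1=S P2=I  mem[L0]=84
24. P0: load  L1  bus=[-]  L1: P0=O P1=S P2=S  mem[L1]=76
25. P2: load  L1  bus=[-]  L1: P0=O P1=S P2=S  mem[L1]=76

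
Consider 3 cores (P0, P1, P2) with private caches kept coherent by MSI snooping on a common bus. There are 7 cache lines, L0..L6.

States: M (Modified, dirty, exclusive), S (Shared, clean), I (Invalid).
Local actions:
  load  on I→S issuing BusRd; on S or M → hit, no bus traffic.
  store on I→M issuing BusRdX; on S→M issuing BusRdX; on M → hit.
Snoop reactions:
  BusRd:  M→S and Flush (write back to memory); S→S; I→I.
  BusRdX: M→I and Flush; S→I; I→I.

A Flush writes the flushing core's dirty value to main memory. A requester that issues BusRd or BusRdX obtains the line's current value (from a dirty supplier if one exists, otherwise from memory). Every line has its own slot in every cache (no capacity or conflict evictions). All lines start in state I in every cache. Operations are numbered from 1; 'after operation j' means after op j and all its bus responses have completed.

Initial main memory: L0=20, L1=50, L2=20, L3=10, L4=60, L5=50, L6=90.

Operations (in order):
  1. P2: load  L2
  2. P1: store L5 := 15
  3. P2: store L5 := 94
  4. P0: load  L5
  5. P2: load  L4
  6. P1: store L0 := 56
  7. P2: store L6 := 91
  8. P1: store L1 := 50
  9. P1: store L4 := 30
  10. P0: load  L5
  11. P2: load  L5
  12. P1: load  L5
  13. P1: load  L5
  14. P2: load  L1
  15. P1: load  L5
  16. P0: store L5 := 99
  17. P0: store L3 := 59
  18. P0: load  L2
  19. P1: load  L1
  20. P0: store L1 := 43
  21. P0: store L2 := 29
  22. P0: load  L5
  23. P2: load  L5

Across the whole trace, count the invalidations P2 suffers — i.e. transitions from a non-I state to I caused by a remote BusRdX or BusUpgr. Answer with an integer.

[1] P2: load  L2 | P0:I, P1:I, P2:S(20) | bus: BusRd
[2] P1: store L5 := 15 | P0:I, P1:M(15), P2:I | bus: BusRdX
[3] P2: store L5 := 94 | P0:I, P1:I, P2:M(94) | bus: BusRdX,Flush
[4] P0: load  L5 | P0:S(94), P1:I, P2:S(94) | bus: BusRd,Flush
[5] P2: load  L4 | P0:I, P1:I, P2:S(60) | bus: BusRd
[6] P1: store L0 := 56 | P0:I, P1:M(56), P2:I | bus: BusRdX
[7] P2: store L6 := 91 | P0:I, P1:I, P2:M(91) | bus: BusRdX
[8] P1: store L1 := 50 | P0:I, P1:M(50), P2:I | bus: BusRdX
[9] P1: store L4 := 30 | P0:I, P1:M(30), P2:I | bus: BusRdX
[10] P0: load  L5 | P0:S(94), P1:I, P2:S(94) | bus: none
[11] P2: load  L5 | P0:S(94), P1:I, P2:S(94) | bus: none
[12] P1: load  L5 | P0:S(94), P1:S(94), P2:S(94) | bus: BusRd
[13] P1: load  L5 | P0:S(94), P1:S(94), P2:S(94) | bus: none
[14] P2: load  L1 | P0:I, P1:S(50), P2:S(50) | bus: BusRd,Flush
[15] P1: load  L5 | P0:S(94), P1:S(94), P2:S(94) | bus: none
[16] P0: store L5 := 99 | P0:M(99), P1:I, P2:I | bus: BusRdX
[17] P0: store L3 := 59 | P0:M(59), P1:I, P2:I | bus: BusRdX
[18] P0: load  L2 | P0:S(20), P1:I, P2:S(20) | bus: BusRd
[19] P1: load  L1 | P0:I, P1:S(50), P2:S(50) | bus: none
[20] P0: store L1 := 43 | P0:M(43), P1:I, P2:I | bus: BusRdX
[21] P0: store L2 := 29 | P0:M(29), P1:I, P2:I | bus: BusRdX
[22] P0: load  L5 | P0:M(99), P1:I, P2:I | bus: none
[23] P2: load  L5 | P0:S(99), P1:I, P2:S(99) | bus: BusRd,Flush

invalidations = 4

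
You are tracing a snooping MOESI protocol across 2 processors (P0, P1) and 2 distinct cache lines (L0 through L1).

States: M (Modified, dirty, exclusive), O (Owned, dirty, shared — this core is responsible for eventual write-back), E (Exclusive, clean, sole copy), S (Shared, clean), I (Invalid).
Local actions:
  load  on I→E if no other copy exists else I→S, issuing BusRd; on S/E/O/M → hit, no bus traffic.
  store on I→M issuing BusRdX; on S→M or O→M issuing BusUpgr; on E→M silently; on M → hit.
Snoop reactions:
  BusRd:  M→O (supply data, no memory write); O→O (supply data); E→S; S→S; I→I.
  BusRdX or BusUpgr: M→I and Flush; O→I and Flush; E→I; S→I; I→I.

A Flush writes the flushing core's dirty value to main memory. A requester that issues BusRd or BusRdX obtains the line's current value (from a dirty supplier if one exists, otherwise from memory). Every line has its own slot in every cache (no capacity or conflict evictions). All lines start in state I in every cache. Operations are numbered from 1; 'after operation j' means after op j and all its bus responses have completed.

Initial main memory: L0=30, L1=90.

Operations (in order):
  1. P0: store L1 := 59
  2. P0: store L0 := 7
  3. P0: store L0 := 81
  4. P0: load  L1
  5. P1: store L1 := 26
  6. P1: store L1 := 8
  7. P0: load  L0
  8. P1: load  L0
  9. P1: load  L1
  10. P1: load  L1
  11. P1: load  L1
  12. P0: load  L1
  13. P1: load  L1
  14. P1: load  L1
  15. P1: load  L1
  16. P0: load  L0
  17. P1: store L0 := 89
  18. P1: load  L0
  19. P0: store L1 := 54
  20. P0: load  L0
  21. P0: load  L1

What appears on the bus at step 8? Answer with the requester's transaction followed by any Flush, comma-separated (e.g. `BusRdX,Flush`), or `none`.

bus = BusRd

  op1 P0: store L1 := 59 → M/I on L1; bus BusRdX; mem=90
  op2 P0: store L0 := 7 → M/I on L0; bus BusRdX; mem=30
  op3 P0: store L0 := 81 → M/I on L0; bus (none); mem=30
  op4 P0: load  L1 → M/I on L1; bus (none); mem=90
  op5 P1: store L1 := 26 → I/M on L1; bus BusRdX Flush; mem=59
  op6 P1: store L1 := 8 → I/M on L1; bus (none); mem=59
  op7 P0: load  L0 → M/I on L0; bus (none); mem=30
  op8 P1: load  L0 → O/S on L0; bus BusRd; mem=30
  op9 P1: load  L1 → I/M on L1; bus (none); mem=59
  op10 P1: load  L1 → I/M on L1; bus (none); mem=59
  op11 P1: load  L1 → I/M on L1; bus (none); mem=59
  op12 P0: load  L1 → S/O on L1; bus BusRd; mem=59
  op13 P1: load  L1 → S/O on L1; bus (none); mem=59
  op14 P1: load  L1 → S/O on L1; bus (none); mem=59
  op15 P1: load  L1 → S/O on L1; bus (none); mem=59
  op16 P0: load  L0 → O/S on L0; bus (none); mem=30
  op17 P1: store L0 := 89 → I/M on L0; bus BusUpgr Flush; mem=81
  op18 P1: load  L0 → I/M on L0; bus (none); mem=81
  op19 P0: store L1 := 54 → M/I on L1; bus BusUpgr Flush; mem=8
  op20 P0: load  L0 → S/O on L0; bus BusRd; mem=81
  op21 P0: load  L1 → M/I on L1; bus (none); mem=8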